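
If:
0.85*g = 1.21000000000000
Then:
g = 1.42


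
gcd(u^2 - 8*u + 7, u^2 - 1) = u - 1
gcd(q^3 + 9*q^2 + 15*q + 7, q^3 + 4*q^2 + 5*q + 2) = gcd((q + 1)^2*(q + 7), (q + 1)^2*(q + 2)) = q^2 + 2*q + 1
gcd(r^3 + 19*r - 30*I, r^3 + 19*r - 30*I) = r^3 + 19*r - 30*I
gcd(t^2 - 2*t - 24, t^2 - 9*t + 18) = t - 6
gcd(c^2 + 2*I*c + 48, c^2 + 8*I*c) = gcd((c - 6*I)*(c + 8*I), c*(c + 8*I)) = c + 8*I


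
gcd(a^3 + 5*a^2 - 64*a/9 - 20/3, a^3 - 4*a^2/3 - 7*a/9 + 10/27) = a^2 - a - 10/9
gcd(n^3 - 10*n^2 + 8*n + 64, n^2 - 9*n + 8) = n - 8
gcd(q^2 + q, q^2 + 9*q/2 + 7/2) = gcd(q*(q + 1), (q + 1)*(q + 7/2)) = q + 1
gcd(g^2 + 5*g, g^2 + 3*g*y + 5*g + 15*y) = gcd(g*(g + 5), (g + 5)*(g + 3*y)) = g + 5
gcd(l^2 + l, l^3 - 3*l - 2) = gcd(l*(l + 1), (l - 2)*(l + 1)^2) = l + 1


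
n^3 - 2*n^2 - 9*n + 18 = (n - 3)*(n - 2)*(n + 3)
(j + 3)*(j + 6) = j^2 + 9*j + 18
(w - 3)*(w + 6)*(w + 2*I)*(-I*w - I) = -I*w^4 + 2*w^3 - 4*I*w^3 + 8*w^2 + 15*I*w^2 - 30*w + 18*I*w - 36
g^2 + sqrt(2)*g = g*(g + sqrt(2))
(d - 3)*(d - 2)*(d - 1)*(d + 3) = d^4 - 3*d^3 - 7*d^2 + 27*d - 18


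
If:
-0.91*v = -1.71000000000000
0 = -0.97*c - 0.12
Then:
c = -0.12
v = 1.88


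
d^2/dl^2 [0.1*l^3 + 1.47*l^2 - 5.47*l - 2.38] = 0.6*l + 2.94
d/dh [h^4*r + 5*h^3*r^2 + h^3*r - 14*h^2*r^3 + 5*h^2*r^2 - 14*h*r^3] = r*(4*h^3 + 15*h^2*r + 3*h^2 - 28*h*r^2 + 10*h*r - 14*r^2)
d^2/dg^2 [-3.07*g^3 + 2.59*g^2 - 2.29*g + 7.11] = 5.18 - 18.42*g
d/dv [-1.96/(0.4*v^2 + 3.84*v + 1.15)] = (1.568*v + 7.5264)/(0.4*v^2 + 3.84*v + 1.15)^2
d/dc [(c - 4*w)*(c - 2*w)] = 2*c - 6*w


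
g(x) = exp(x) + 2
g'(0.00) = 1.00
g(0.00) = 3.00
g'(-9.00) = 0.00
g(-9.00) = 2.00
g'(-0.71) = 0.49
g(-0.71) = 2.49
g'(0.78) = 2.18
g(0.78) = 4.18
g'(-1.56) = 0.21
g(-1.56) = 2.21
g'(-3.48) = 0.03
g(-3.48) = 2.03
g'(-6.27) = 0.00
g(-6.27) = 2.00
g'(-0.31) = 0.73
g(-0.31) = 2.73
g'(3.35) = 28.50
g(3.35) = 30.50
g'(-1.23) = 0.29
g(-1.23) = 2.29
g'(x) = exp(x)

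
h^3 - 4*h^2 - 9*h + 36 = (h - 4)*(h - 3)*(h + 3)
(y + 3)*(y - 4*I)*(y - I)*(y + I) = y^4 + 3*y^3 - 4*I*y^3 + y^2 - 12*I*y^2 + 3*y - 4*I*y - 12*I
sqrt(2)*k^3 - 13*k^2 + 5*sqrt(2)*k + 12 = (k - 6*sqrt(2))*(k - sqrt(2))*(sqrt(2)*k + 1)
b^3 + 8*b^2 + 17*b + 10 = (b + 1)*(b + 2)*(b + 5)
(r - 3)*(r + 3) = r^2 - 9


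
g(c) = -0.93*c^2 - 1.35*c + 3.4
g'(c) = -1.86*c - 1.35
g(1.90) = -2.52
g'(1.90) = -4.88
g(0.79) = 1.75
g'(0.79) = -2.82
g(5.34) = -30.33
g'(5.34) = -11.28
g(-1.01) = 3.81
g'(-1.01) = 0.53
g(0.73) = 1.92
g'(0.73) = -2.71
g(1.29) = 0.11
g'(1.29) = -3.75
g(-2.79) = -0.07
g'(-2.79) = 3.84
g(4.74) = -23.89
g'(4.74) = -10.17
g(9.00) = -84.08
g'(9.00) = -18.09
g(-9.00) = -59.78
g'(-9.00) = 15.39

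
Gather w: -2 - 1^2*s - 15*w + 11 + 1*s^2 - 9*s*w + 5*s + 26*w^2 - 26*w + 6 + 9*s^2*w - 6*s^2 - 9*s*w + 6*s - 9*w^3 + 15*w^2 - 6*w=-5*s^2 + 10*s - 9*w^3 + 41*w^2 + w*(9*s^2 - 18*s - 47) + 15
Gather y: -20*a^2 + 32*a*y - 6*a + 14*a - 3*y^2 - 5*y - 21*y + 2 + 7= -20*a^2 + 8*a - 3*y^2 + y*(32*a - 26) + 9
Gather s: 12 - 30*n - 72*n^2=-72*n^2 - 30*n + 12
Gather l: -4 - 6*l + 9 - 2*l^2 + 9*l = -2*l^2 + 3*l + 5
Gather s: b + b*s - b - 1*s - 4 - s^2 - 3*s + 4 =-s^2 + s*(b - 4)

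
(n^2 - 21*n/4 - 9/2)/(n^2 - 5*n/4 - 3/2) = (n - 6)/(n - 2)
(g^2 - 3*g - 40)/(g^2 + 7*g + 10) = (g - 8)/(g + 2)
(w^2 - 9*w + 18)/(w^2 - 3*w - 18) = (w - 3)/(w + 3)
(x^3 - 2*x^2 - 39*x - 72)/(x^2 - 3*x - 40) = (x^2 + 6*x + 9)/(x + 5)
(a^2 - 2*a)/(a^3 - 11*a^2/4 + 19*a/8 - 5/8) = 8*a*(a - 2)/(8*a^3 - 22*a^2 + 19*a - 5)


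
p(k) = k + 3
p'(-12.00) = 1.00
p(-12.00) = -9.00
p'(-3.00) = 1.00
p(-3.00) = 0.00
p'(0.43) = 1.00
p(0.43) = 3.43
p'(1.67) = 1.00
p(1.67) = 4.67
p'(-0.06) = 1.00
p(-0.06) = 2.94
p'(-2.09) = 1.00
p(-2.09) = 0.91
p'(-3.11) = 1.00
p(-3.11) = -0.11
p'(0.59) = 1.00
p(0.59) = 3.59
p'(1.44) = 1.00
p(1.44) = 4.44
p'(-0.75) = 1.00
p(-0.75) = 2.25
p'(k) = 1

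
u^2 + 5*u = u*(u + 5)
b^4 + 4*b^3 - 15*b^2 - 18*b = b*(b - 3)*(b + 1)*(b + 6)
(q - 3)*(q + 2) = q^2 - q - 6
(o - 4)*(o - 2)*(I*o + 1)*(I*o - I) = -o^4 + 7*o^3 + I*o^3 - 14*o^2 - 7*I*o^2 + 8*o + 14*I*o - 8*I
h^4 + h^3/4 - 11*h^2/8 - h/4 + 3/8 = (h - 1)*(h - 1/2)*(h + 3/4)*(h + 1)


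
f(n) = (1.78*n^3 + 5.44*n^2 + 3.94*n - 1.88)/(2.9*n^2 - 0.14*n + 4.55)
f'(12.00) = 0.61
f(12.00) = 9.29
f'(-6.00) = 0.57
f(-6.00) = -1.95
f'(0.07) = 1.06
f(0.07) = -0.35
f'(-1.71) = -0.02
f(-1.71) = -0.12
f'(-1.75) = 0.00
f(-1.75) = -0.12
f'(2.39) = 0.91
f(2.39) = 3.03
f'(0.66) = 1.94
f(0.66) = 0.63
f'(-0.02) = 0.79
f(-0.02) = -0.43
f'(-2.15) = 0.18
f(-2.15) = -0.16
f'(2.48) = 0.88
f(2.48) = 3.11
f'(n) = (0.14 - 5.8*n)*(1.78*n^3 + 5.44*n^2 + 3.94*n - 1.88)/(2.9*n^2 - 0.14*n + 4.55)^2 + (5.34*n^2 + 10.88*n + 3.94)/(2.9*n^2 - 0.14*n + 4.55) = (5.162*n^4 - 0.4984*n^3 + 12.1094*n^2 + 60.408*n + 17.6638)/(8.41*n^4 - 0.812*n^3 + 26.4096*n^2 - 1.274*n + 20.7025)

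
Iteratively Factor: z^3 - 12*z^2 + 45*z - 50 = (z - 5)*(z^2 - 7*z + 10) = (z - 5)*(z - 2)*(z - 5)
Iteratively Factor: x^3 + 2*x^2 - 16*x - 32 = (x + 4)*(x^2 - 2*x - 8) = (x - 4)*(x + 4)*(x + 2)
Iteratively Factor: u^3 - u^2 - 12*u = (u + 3)*(u^2 - 4*u) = (u - 4)*(u + 3)*(u)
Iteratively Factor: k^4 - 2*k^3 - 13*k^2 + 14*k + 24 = (k - 4)*(k^3 + 2*k^2 - 5*k - 6) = (k - 4)*(k + 3)*(k^2 - k - 2) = (k - 4)*(k - 2)*(k + 3)*(k + 1)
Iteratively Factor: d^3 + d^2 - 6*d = (d - 2)*(d^2 + 3*d) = d*(d - 2)*(d + 3)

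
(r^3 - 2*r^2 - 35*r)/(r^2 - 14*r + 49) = r*(r + 5)/(r - 7)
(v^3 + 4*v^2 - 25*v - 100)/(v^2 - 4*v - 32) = (v^2 - 25)/(v - 8)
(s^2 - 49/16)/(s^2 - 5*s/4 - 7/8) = (4*s + 7)/(2*(2*s + 1))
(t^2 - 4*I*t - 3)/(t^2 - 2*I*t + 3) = (t - I)/(t + I)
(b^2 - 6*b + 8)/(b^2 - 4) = (b - 4)/(b + 2)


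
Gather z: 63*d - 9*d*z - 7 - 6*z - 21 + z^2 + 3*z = 63*d + z^2 + z*(-9*d - 3) - 28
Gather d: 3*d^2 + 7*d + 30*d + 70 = 3*d^2 + 37*d + 70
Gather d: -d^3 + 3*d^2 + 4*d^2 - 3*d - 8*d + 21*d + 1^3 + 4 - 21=-d^3 + 7*d^2 + 10*d - 16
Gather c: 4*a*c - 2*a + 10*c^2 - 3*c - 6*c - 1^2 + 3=-2*a + 10*c^2 + c*(4*a - 9) + 2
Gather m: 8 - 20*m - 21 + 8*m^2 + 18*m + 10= 8*m^2 - 2*m - 3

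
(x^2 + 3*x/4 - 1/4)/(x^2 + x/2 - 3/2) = (4*x^2 + 3*x - 1)/(2*(2*x^2 + x - 3))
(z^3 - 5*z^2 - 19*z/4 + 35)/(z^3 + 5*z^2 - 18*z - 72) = (z^2 - z - 35/4)/(z^2 + 9*z + 18)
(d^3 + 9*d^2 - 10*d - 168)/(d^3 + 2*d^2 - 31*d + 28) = (d + 6)/(d - 1)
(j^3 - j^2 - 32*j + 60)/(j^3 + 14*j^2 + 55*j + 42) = (j^2 - 7*j + 10)/(j^2 + 8*j + 7)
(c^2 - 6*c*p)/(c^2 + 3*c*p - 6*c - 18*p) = c*(c - 6*p)/(c^2 + 3*c*p - 6*c - 18*p)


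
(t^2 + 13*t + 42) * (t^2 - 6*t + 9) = t^4 + 7*t^3 - 27*t^2 - 135*t + 378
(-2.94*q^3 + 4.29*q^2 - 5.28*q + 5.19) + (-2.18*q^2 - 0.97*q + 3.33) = -2.94*q^3 + 2.11*q^2 - 6.25*q + 8.52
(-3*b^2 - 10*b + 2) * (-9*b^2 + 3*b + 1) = 27*b^4 + 81*b^3 - 51*b^2 - 4*b + 2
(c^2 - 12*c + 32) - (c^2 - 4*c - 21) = 53 - 8*c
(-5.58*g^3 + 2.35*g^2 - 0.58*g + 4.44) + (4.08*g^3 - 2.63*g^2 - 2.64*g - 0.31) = -1.5*g^3 - 0.28*g^2 - 3.22*g + 4.13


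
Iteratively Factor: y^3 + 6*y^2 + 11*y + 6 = (y + 3)*(y^2 + 3*y + 2) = (y + 1)*(y + 3)*(y + 2)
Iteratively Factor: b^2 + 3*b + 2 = (b + 1)*(b + 2)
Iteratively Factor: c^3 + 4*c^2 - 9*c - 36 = (c - 3)*(c^2 + 7*c + 12) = (c - 3)*(c + 3)*(c + 4)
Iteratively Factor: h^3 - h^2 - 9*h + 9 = (h - 1)*(h^2 - 9) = (h - 1)*(h + 3)*(h - 3)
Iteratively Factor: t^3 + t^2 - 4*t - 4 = (t + 1)*(t^2 - 4) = (t + 1)*(t + 2)*(t - 2)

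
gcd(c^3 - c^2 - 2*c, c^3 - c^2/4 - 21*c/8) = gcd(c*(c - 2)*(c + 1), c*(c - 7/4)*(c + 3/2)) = c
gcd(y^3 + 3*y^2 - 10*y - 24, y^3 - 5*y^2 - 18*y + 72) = y^2 + y - 12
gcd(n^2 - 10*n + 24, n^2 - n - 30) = n - 6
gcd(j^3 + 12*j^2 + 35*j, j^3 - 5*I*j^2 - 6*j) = j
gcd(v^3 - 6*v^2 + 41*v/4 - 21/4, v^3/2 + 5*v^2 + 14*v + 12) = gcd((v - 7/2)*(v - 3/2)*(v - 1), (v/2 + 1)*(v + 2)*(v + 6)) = 1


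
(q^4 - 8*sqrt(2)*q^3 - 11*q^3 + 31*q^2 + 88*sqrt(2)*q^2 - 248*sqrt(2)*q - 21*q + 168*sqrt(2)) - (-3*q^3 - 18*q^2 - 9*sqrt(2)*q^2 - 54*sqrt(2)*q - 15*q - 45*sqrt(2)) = q^4 - 8*sqrt(2)*q^3 - 8*q^3 + 49*q^2 + 97*sqrt(2)*q^2 - 194*sqrt(2)*q - 6*q + 213*sqrt(2)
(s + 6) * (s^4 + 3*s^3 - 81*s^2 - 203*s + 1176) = s^5 + 9*s^4 - 63*s^3 - 689*s^2 - 42*s + 7056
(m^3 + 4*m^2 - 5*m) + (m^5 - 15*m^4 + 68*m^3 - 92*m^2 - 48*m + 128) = m^5 - 15*m^4 + 69*m^3 - 88*m^2 - 53*m + 128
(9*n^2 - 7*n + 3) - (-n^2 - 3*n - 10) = 10*n^2 - 4*n + 13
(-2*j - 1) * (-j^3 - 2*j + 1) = 2*j^4 + j^3 + 4*j^2 - 1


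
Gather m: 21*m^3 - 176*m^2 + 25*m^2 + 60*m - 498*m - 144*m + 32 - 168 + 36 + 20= 21*m^3 - 151*m^2 - 582*m - 80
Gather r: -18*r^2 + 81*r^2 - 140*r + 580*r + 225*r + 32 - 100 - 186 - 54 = 63*r^2 + 665*r - 308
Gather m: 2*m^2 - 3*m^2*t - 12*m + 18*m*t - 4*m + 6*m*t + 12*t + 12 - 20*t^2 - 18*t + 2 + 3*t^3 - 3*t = m^2*(2 - 3*t) + m*(24*t - 16) + 3*t^3 - 20*t^2 - 9*t + 14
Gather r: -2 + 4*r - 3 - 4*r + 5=0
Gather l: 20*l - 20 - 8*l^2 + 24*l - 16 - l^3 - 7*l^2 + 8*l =-l^3 - 15*l^2 + 52*l - 36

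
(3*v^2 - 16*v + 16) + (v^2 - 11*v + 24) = 4*v^2 - 27*v + 40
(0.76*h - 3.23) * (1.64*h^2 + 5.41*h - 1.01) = 1.2464*h^3 - 1.1856*h^2 - 18.2419*h + 3.2623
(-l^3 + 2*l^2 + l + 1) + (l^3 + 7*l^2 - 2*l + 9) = 9*l^2 - l + 10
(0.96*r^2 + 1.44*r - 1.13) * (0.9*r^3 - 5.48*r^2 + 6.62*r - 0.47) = 0.864*r^5 - 3.9648*r^4 - 2.553*r^3 + 15.274*r^2 - 8.1574*r + 0.5311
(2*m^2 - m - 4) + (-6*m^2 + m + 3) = -4*m^2 - 1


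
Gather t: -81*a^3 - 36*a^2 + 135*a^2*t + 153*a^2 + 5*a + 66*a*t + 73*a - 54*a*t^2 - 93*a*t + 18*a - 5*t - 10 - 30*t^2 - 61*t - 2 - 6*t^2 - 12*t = -81*a^3 + 117*a^2 + 96*a + t^2*(-54*a - 36) + t*(135*a^2 - 27*a - 78) - 12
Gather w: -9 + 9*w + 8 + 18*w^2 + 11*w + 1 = 18*w^2 + 20*w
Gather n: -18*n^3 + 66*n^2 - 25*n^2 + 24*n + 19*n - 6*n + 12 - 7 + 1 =-18*n^3 + 41*n^2 + 37*n + 6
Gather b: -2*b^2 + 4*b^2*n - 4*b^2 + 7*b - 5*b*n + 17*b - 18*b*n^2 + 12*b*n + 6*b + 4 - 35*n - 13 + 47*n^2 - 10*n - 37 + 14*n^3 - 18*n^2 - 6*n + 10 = b^2*(4*n - 6) + b*(-18*n^2 + 7*n + 30) + 14*n^3 + 29*n^2 - 51*n - 36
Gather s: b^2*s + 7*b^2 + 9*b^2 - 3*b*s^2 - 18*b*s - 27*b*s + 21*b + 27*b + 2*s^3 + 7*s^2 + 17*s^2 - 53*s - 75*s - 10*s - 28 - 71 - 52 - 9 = 16*b^2 + 48*b + 2*s^3 + s^2*(24 - 3*b) + s*(b^2 - 45*b - 138) - 160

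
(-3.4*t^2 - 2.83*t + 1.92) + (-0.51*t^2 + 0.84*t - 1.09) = -3.91*t^2 - 1.99*t + 0.83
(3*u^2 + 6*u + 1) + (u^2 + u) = 4*u^2 + 7*u + 1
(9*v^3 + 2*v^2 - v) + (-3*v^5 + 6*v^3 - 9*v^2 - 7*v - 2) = -3*v^5 + 15*v^3 - 7*v^2 - 8*v - 2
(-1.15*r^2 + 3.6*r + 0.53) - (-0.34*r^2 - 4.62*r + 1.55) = -0.81*r^2 + 8.22*r - 1.02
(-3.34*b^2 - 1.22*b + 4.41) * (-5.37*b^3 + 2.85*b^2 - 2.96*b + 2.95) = 17.9358*b^5 - 2.9676*b^4 - 17.2723*b^3 + 6.3267*b^2 - 16.6526*b + 13.0095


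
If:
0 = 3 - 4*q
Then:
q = 3/4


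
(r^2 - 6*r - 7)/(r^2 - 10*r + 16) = (r^2 - 6*r - 7)/(r^2 - 10*r + 16)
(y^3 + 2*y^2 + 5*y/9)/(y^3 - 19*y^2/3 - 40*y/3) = (y + 1/3)/(y - 8)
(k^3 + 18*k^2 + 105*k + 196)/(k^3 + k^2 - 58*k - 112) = (k^2 + 11*k + 28)/(k^2 - 6*k - 16)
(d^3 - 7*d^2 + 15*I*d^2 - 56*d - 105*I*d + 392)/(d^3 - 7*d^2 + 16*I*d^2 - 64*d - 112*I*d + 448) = (d + 7*I)/(d + 8*I)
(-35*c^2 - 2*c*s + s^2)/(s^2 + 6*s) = (-35*c^2 - 2*c*s + s^2)/(s*(s + 6))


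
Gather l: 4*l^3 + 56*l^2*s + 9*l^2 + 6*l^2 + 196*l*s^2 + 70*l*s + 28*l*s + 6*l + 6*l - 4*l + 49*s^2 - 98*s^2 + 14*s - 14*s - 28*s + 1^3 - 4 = 4*l^3 + l^2*(56*s + 15) + l*(196*s^2 + 98*s + 8) - 49*s^2 - 28*s - 3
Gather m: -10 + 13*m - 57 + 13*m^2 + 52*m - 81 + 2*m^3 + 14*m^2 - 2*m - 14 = 2*m^3 + 27*m^2 + 63*m - 162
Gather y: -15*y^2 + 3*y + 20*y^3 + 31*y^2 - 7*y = 20*y^3 + 16*y^2 - 4*y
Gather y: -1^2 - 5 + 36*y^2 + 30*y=36*y^2 + 30*y - 6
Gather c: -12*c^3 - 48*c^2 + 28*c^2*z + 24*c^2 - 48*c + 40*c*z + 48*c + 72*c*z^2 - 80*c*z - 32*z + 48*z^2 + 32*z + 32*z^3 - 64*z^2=-12*c^3 + c^2*(28*z - 24) + c*(72*z^2 - 40*z) + 32*z^3 - 16*z^2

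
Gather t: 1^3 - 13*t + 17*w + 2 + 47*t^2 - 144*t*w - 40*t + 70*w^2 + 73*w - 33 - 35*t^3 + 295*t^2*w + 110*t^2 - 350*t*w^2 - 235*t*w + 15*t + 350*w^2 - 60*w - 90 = -35*t^3 + t^2*(295*w + 157) + t*(-350*w^2 - 379*w - 38) + 420*w^2 + 30*w - 120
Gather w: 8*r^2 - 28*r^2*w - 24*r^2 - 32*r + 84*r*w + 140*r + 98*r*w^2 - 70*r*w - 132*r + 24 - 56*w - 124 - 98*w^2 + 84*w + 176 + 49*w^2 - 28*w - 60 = -16*r^2 - 24*r + w^2*(98*r - 49) + w*(-28*r^2 + 14*r) + 16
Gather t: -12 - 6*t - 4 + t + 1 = -5*t - 15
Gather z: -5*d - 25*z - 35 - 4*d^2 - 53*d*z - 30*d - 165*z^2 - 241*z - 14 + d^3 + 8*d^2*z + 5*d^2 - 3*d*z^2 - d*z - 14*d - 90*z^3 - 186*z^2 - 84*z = d^3 + d^2 - 49*d - 90*z^3 + z^2*(-3*d - 351) + z*(8*d^2 - 54*d - 350) - 49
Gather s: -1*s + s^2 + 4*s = s^2 + 3*s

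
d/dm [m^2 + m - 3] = 2*m + 1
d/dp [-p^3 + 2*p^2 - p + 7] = -3*p^2 + 4*p - 1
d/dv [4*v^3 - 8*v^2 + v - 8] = 12*v^2 - 16*v + 1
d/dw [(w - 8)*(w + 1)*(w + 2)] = 3*w^2 - 10*w - 22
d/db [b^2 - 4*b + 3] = 2*b - 4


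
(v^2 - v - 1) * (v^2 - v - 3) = v^4 - 2*v^3 - 3*v^2 + 4*v + 3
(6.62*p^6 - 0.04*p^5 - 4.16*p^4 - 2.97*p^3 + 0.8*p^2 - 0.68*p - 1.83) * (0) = 0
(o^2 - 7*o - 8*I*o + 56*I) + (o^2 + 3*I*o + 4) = 2*o^2 - 7*o - 5*I*o + 4 + 56*I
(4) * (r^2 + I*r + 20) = 4*r^2 + 4*I*r + 80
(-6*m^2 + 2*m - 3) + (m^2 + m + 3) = -5*m^2 + 3*m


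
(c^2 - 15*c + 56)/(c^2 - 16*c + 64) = (c - 7)/(c - 8)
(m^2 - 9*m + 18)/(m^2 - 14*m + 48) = (m - 3)/(m - 8)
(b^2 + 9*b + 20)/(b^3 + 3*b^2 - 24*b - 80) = (b + 5)/(b^2 - b - 20)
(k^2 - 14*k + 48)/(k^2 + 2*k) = (k^2 - 14*k + 48)/(k*(k + 2))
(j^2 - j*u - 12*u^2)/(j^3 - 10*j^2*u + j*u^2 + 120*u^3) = (j - 4*u)/(j^2 - 13*j*u + 40*u^2)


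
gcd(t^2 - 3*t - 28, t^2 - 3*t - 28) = t^2 - 3*t - 28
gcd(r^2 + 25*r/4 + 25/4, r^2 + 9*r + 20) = r + 5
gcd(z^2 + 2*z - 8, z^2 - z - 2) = z - 2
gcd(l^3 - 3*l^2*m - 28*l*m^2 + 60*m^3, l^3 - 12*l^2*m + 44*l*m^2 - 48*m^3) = l^2 - 8*l*m + 12*m^2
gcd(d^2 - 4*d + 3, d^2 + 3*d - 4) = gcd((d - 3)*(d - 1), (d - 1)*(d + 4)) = d - 1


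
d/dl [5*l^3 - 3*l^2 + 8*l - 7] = 15*l^2 - 6*l + 8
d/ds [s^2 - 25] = 2*s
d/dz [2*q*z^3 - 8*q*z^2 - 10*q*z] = 2*q*(3*z^2 - 8*z - 5)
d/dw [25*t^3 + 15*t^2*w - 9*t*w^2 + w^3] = 15*t^2 - 18*t*w + 3*w^2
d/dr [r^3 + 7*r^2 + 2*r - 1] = 3*r^2 + 14*r + 2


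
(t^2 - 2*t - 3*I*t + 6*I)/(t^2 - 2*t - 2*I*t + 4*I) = (t - 3*I)/(t - 2*I)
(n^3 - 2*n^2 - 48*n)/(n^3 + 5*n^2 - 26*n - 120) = n*(n - 8)/(n^2 - n - 20)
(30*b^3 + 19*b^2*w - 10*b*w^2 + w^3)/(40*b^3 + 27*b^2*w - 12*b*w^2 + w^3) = (-6*b + w)/(-8*b + w)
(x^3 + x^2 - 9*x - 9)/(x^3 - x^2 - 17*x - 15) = (x - 3)/(x - 5)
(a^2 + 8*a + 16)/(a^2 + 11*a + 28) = (a + 4)/(a + 7)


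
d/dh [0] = 0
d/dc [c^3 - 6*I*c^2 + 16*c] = 3*c^2 - 12*I*c + 16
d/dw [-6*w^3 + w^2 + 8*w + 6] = -18*w^2 + 2*w + 8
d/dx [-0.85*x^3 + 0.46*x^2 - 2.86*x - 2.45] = -2.55*x^2 + 0.92*x - 2.86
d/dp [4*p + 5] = 4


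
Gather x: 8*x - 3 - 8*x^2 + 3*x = -8*x^2 + 11*x - 3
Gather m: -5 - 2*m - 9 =-2*m - 14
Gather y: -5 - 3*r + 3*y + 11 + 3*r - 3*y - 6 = 0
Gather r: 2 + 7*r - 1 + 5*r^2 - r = 5*r^2 + 6*r + 1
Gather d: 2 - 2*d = 2 - 2*d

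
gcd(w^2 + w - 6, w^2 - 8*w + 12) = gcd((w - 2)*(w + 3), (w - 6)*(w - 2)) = w - 2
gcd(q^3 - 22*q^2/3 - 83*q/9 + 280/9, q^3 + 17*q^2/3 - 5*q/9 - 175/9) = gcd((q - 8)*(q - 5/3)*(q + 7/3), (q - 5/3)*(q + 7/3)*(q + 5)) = q^2 + 2*q/3 - 35/9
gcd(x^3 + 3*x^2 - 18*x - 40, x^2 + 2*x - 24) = x - 4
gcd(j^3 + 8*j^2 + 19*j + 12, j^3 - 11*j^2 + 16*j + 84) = 1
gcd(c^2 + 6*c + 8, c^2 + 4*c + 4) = c + 2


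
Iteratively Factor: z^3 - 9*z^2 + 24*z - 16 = (z - 4)*(z^2 - 5*z + 4) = (z - 4)^2*(z - 1)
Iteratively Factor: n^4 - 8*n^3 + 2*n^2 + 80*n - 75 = (n + 3)*(n^3 - 11*n^2 + 35*n - 25) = (n - 1)*(n + 3)*(n^2 - 10*n + 25) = (n - 5)*(n - 1)*(n + 3)*(n - 5)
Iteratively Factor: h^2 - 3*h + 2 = (h - 1)*(h - 2)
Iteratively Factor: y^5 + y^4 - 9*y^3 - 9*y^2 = (y + 3)*(y^4 - 2*y^3 - 3*y^2) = (y - 3)*(y + 3)*(y^3 + y^2) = (y - 3)*(y + 1)*(y + 3)*(y^2) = y*(y - 3)*(y + 1)*(y + 3)*(y)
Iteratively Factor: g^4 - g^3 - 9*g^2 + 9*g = (g + 3)*(g^3 - 4*g^2 + 3*g) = (g - 1)*(g + 3)*(g^2 - 3*g) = (g - 3)*(g - 1)*(g + 3)*(g)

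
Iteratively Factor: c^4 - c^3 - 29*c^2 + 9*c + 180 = (c + 4)*(c^3 - 5*c^2 - 9*c + 45) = (c + 3)*(c + 4)*(c^2 - 8*c + 15) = (c - 5)*(c + 3)*(c + 4)*(c - 3)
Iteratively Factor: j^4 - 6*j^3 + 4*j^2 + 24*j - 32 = (j + 2)*(j^3 - 8*j^2 + 20*j - 16) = (j - 2)*(j + 2)*(j^2 - 6*j + 8) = (j - 4)*(j - 2)*(j + 2)*(j - 2)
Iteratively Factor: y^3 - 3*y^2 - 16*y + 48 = (y - 4)*(y^2 + y - 12) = (y - 4)*(y - 3)*(y + 4)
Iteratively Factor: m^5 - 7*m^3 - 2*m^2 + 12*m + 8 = (m + 1)*(m^4 - m^3 - 6*m^2 + 4*m + 8) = (m + 1)*(m + 2)*(m^3 - 3*m^2 + 4) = (m - 2)*(m + 1)*(m + 2)*(m^2 - m - 2) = (m - 2)^2*(m + 1)*(m + 2)*(m + 1)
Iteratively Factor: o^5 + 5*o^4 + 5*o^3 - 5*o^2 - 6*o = (o + 2)*(o^4 + 3*o^3 - o^2 - 3*o) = (o - 1)*(o + 2)*(o^3 + 4*o^2 + 3*o) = o*(o - 1)*(o + 2)*(o^2 + 4*o + 3) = o*(o - 1)*(o + 2)*(o + 3)*(o + 1)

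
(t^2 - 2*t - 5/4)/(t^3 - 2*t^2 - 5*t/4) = 1/t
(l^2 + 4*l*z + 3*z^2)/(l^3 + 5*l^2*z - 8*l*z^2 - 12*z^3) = (-l - 3*z)/(-l^2 - 4*l*z + 12*z^2)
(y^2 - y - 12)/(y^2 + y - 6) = (y - 4)/(y - 2)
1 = 1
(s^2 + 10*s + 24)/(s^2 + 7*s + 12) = (s + 6)/(s + 3)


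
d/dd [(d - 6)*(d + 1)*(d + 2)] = 3*d^2 - 6*d - 16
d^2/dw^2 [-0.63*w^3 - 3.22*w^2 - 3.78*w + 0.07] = -3.78*w - 6.44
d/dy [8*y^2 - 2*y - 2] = 16*y - 2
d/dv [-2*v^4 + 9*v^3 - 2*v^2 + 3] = v*(-8*v^2 + 27*v - 4)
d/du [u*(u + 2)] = 2*u + 2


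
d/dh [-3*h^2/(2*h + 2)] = 3*h*(-h - 2)/(2*(h + 1)^2)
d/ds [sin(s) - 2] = cos(s)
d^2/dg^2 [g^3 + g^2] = 6*g + 2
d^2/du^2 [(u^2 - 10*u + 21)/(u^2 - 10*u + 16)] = 30*(u^2 - 10*u + 28)/(u^6 - 30*u^5 + 348*u^4 - 1960*u^3 + 5568*u^2 - 7680*u + 4096)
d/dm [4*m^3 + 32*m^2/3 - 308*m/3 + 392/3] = 12*m^2 + 64*m/3 - 308/3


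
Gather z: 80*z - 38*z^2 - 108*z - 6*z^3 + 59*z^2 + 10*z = -6*z^3 + 21*z^2 - 18*z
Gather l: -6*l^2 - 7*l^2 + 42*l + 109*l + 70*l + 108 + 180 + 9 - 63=-13*l^2 + 221*l + 234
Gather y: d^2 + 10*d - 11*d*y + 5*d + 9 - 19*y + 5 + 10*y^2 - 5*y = d^2 + 15*d + 10*y^2 + y*(-11*d - 24) + 14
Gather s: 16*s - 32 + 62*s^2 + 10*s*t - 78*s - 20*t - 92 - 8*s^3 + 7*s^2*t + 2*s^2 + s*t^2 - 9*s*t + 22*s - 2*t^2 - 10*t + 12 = -8*s^3 + s^2*(7*t + 64) + s*(t^2 + t - 40) - 2*t^2 - 30*t - 112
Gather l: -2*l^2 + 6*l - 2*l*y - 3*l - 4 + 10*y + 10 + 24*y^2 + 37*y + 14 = -2*l^2 + l*(3 - 2*y) + 24*y^2 + 47*y + 20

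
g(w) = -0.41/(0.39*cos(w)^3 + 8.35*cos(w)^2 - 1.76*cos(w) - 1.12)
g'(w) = -0.41*(1.17*sin(w)*cos(w)^2 + 16.7*sin(w)*cos(w) - 1.76*sin(w))/(0.39*cos(w)^3 + 8.35*cos(w)^2 - 1.76*cos(w) - 1.12)^2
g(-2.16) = -0.17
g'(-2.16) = -0.65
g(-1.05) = -3.43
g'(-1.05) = 170.08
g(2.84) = -0.05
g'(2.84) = 0.03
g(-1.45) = 0.34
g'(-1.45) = 0.07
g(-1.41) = 0.35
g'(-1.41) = 0.27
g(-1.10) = 2.50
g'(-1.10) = 82.35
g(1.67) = 0.47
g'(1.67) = 1.86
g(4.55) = 0.66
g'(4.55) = -4.68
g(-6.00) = -0.08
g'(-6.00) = -0.06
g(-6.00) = -0.08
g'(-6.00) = -0.06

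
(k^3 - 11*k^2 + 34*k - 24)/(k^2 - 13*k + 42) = (k^2 - 5*k + 4)/(k - 7)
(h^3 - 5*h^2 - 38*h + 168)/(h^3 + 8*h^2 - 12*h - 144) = (h - 7)/(h + 6)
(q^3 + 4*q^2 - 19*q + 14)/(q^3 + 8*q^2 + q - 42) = (q - 1)/(q + 3)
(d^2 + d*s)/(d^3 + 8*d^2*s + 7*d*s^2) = 1/(d + 7*s)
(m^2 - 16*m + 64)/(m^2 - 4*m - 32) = (m - 8)/(m + 4)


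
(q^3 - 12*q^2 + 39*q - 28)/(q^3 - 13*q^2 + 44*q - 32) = (q - 7)/(q - 8)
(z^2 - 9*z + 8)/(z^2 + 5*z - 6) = (z - 8)/(z + 6)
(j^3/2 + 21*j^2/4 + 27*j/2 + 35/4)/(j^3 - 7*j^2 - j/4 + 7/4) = (2*j^3 + 21*j^2 + 54*j + 35)/(4*j^3 - 28*j^2 - j + 7)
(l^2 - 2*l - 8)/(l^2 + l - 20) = (l + 2)/(l + 5)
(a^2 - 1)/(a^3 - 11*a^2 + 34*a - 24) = (a + 1)/(a^2 - 10*a + 24)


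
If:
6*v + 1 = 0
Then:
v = -1/6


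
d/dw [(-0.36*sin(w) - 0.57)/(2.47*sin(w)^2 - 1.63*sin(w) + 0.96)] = (0.8892*sin(w)^2 + 2.8158*sin(w) - 1.2747)*cos(w)/(6.1009*sin(w)^4 - 8.0522*sin(w)^3 + 7.3993*sin(w)^2 - 3.1296*sin(w) + 0.9216)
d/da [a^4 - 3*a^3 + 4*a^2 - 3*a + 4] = 4*a^3 - 9*a^2 + 8*a - 3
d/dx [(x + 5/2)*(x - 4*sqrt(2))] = 2*x - 4*sqrt(2) + 5/2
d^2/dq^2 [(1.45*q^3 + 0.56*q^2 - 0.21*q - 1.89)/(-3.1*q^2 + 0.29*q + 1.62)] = (-11.77837*q^3 + 88.01622*q^2 - 26.69922*q + 16.164414)/(29.791*q^6 - 8.3607*q^5 - 45.92247*q^4 + 8.713891*q^3 + 23.998194*q^2 - 2.283228*q - 4.251528)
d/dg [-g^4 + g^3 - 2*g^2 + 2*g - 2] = -4*g^3 + 3*g^2 - 4*g + 2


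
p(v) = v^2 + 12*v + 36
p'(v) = 2*v + 12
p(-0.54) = 29.81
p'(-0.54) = 10.92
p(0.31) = 39.82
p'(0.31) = 12.62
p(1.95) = 63.20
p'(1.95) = 15.90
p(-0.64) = 28.73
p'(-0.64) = 10.72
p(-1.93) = 16.56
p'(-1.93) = 8.14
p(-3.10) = 8.41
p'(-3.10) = 5.80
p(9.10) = 228.01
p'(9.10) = 30.20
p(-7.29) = 1.66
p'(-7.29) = -2.58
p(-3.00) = 9.00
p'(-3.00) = 6.00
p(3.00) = 81.00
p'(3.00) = 18.00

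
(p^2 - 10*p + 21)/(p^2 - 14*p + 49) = (p - 3)/(p - 7)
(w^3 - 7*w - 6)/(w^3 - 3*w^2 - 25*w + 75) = (w^2 + 3*w + 2)/(w^2 - 25)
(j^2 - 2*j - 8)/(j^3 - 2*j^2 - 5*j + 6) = (j - 4)/(j^2 - 4*j + 3)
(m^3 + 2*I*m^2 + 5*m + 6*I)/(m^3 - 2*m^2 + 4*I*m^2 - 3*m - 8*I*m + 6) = (m - 2*I)/(m - 2)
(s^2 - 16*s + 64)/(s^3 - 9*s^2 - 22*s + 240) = (s - 8)/(s^2 - s - 30)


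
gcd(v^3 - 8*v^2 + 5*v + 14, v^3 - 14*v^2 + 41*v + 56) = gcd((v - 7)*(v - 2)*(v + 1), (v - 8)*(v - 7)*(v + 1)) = v^2 - 6*v - 7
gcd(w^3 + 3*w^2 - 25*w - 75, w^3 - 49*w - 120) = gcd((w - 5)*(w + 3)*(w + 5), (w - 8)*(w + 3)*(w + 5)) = w^2 + 8*w + 15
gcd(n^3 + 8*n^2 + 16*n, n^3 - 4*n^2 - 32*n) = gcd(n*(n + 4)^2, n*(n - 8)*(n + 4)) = n^2 + 4*n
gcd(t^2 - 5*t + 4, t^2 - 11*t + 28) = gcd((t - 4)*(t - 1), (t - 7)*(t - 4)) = t - 4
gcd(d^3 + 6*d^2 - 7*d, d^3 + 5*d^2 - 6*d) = d^2 - d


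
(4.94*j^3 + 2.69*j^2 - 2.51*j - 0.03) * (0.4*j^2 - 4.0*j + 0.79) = 1.976*j^5 - 18.684*j^4 - 7.8614*j^3 + 12.1531*j^2 - 1.8629*j - 0.0237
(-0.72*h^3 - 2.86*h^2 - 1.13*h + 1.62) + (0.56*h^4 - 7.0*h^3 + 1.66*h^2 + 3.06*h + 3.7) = 0.56*h^4 - 7.72*h^3 - 1.2*h^2 + 1.93*h + 5.32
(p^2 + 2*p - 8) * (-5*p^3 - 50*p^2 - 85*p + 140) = -5*p^5 - 60*p^4 - 145*p^3 + 370*p^2 + 960*p - 1120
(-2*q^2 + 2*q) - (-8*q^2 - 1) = 6*q^2 + 2*q + 1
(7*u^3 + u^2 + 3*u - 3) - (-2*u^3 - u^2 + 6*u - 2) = 9*u^3 + 2*u^2 - 3*u - 1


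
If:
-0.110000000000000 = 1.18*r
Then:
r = -0.09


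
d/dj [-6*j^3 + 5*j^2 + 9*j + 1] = -18*j^2 + 10*j + 9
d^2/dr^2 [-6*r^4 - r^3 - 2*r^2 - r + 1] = -72*r^2 - 6*r - 4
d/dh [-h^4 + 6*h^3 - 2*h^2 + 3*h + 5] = -4*h^3 + 18*h^2 - 4*h + 3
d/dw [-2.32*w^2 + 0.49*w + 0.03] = 0.49 - 4.64*w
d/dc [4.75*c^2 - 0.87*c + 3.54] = 9.5*c - 0.87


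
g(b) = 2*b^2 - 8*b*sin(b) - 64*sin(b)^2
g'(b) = -8*b*cos(b) + 4*b - 128*sin(b)*cos(b) - 8*sin(b)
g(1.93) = -63.10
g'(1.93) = 47.78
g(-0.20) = -2.76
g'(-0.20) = 27.28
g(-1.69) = -70.81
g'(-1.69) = -15.54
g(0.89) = -42.59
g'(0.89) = -69.74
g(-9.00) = 121.46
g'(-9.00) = -146.37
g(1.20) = -61.66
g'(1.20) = -49.36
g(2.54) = -19.10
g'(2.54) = 82.11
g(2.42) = -29.00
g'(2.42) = 82.41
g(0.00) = 0.00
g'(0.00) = 0.00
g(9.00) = 121.46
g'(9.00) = 146.37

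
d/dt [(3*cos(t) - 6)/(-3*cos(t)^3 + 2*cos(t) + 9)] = 12*(-34*sin(t) - 6*sin(2*t) + 18*sin(3*t) - 3*sin(4*t))/(-cos(t) - 3*cos(3*t) + 36)^2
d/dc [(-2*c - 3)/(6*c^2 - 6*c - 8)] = (6*c^2 + 18*c - 1)/(2*(9*c^4 - 18*c^3 - 15*c^2 + 24*c + 16))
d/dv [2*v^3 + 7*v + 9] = 6*v^2 + 7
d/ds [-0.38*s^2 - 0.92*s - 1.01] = -0.76*s - 0.92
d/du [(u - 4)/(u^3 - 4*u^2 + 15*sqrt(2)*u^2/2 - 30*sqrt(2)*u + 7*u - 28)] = (-4*u - 15*sqrt(2))/(2*u^4 + 30*sqrt(2)*u^3 + 253*u^2 + 210*sqrt(2)*u + 98)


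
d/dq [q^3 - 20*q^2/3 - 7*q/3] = 3*q^2 - 40*q/3 - 7/3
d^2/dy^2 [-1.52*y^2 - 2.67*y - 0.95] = -3.04000000000000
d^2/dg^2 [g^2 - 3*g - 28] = 2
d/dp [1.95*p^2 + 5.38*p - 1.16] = 3.9*p + 5.38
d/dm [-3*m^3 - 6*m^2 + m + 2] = -9*m^2 - 12*m + 1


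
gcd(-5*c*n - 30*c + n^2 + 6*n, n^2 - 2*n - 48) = n + 6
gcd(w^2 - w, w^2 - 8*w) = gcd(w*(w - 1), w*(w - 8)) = w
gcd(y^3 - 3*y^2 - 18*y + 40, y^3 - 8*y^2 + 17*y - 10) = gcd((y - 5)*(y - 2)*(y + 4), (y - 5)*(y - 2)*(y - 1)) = y^2 - 7*y + 10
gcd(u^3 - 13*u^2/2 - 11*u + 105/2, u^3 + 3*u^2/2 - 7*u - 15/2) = u^2 + u/2 - 15/2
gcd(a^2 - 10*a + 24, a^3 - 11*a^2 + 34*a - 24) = a^2 - 10*a + 24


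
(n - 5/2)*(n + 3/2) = n^2 - n - 15/4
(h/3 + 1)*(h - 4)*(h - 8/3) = h^3/3 - 11*h^2/9 - 28*h/9 + 32/3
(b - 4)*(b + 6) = b^2 + 2*b - 24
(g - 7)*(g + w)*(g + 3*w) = g^3 + 4*g^2*w - 7*g^2 + 3*g*w^2 - 28*g*w - 21*w^2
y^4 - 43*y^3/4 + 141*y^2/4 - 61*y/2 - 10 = (y - 5)*(y - 4)*(y - 2)*(y + 1/4)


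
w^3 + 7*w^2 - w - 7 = (w - 1)*(w + 1)*(w + 7)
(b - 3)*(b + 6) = b^2 + 3*b - 18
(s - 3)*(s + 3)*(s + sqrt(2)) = s^3 + sqrt(2)*s^2 - 9*s - 9*sqrt(2)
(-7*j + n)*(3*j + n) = -21*j^2 - 4*j*n + n^2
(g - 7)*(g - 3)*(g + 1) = g^3 - 9*g^2 + 11*g + 21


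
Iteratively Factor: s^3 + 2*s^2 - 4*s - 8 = (s - 2)*(s^2 + 4*s + 4) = (s - 2)*(s + 2)*(s + 2)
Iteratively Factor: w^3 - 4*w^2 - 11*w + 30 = (w - 5)*(w^2 + w - 6) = (w - 5)*(w - 2)*(w + 3)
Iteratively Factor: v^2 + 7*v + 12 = (v + 4)*(v + 3)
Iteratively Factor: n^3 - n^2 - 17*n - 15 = (n - 5)*(n^2 + 4*n + 3) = (n - 5)*(n + 3)*(n + 1)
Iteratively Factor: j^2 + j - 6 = (j + 3)*(j - 2)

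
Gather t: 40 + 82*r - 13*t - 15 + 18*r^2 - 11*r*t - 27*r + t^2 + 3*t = 18*r^2 + 55*r + t^2 + t*(-11*r - 10) + 25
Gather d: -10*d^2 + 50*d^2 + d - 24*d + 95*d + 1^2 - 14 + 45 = 40*d^2 + 72*d + 32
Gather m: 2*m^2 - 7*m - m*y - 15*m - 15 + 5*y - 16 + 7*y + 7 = 2*m^2 + m*(-y - 22) + 12*y - 24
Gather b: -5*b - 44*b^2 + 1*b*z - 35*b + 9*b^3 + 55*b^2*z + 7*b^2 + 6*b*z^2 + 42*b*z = 9*b^3 + b^2*(55*z - 37) + b*(6*z^2 + 43*z - 40)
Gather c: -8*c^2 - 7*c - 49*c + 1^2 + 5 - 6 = -8*c^2 - 56*c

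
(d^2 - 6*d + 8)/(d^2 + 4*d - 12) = (d - 4)/(d + 6)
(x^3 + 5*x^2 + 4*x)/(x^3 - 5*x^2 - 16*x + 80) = x*(x + 1)/(x^2 - 9*x + 20)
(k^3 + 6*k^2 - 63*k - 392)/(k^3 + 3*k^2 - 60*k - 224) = (k + 7)/(k + 4)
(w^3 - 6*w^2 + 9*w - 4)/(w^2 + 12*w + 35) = (w^3 - 6*w^2 + 9*w - 4)/(w^2 + 12*w + 35)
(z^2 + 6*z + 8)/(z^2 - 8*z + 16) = (z^2 + 6*z + 8)/(z^2 - 8*z + 16)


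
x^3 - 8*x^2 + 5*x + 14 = (x - 7)*(x - 2)*(x + 1)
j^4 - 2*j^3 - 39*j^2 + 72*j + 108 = (j - 6)*(j - 3)*(j + 1)*(j + 6)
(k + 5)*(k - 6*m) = k^2 - 6*k*m + 5*k - 30*m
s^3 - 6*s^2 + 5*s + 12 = (s - 4)*(s - 3)*(s + 1)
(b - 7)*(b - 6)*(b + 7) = b^3 - 6*b^2 - 49*b + 294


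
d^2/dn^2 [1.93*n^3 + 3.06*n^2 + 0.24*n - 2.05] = 11.58*n + 6.12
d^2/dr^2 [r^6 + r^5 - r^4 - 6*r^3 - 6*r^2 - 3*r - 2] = 30*r^4 + 20*r^3 - 12*r^2 - 36*r - 12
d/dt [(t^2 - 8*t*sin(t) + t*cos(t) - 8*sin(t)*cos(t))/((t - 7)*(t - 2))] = ((t - 7)*(t - 2)*(-t*sin(t) - 8*t*cos(t) + 2*t - 8*sin(t) + cos(t) - 8*cos(2*t)) + (t - 7)*(-t^2 + 8*t*sin(t) - t*cos(t) + 4*sin(2*t)) + (t - 2)*(-t^2 + 8*t*sin(t) - t*cos(t) + 4*sin(2*t)))/((t - 7)^2*(t - 2)^2)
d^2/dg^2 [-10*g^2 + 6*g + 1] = -20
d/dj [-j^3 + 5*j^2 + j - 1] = -3*j^2 + 10*j + 1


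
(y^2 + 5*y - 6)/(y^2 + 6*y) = (y - 1)/y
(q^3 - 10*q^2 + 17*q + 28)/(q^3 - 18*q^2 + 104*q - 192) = (q^2 - 6*q - 7)/(q^2 - 14*q + 48)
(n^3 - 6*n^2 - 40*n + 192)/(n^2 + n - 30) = (n^2 - 12*n + 32)/(n - 5)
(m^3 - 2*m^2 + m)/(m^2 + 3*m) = (m^2 - 2*m + 1)/(m + 3)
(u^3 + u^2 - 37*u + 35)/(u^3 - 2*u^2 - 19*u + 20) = (u + 7)/(u + 4)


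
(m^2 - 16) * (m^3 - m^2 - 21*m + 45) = m^5 - m^4 - 37*m^3 + 61*m^2 + 336*m - 720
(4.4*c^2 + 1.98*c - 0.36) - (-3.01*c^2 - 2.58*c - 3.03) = 7.41*c^2 + 4.56*c + 2.67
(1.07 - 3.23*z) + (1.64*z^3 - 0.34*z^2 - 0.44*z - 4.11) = 1.64*z^3 - 0.34*z^2 - 3.67*z - 3.04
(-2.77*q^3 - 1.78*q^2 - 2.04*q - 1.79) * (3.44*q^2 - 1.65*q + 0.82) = -9.5288*q^5 - 1.5527*q^4 - 6.352*q^3 - 4.2512*q^2 + 1.2807*q - 1.4678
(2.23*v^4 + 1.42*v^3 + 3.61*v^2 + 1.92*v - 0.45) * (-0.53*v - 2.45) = -1.1819*v^5 - 6.2161*v^4 - 5.3923*v^3 - 9.8621*v^2 - 4.4655*v + 1.1025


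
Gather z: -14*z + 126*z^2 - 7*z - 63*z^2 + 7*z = 63*z^2 - 14*z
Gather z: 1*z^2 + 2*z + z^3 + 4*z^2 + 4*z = z^3 + 5*z^2 + 6*z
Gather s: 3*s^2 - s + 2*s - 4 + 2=3*s^2 + s - 2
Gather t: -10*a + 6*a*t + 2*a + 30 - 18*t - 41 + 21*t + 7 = -8*a + t*(6*a + 3) - 4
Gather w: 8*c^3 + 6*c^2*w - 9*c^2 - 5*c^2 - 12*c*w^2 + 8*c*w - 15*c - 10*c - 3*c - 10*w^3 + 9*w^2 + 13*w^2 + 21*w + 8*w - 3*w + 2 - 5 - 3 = 8*c^3 - 14*c^2 - 28*c - 10*w^3 + w^2*(22 - 12*c) + w*(6*c^2 + 8*c + 26) - 6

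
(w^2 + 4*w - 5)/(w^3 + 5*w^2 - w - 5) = 1/(w + 1)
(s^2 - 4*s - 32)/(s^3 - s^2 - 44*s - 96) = 1/(s + 3)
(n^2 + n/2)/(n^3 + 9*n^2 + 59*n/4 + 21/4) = 2*n/(2*n^2 + 17*n + 21)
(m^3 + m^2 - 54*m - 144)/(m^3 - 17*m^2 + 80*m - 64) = (m^2 + 9*m + 18)/(m^2 - 9*m + 8)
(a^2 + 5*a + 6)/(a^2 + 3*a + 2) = (a + 3)/(a + 1)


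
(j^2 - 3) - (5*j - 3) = j^2 - 5*j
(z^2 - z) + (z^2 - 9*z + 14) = 2*z^2 - 10*z + 14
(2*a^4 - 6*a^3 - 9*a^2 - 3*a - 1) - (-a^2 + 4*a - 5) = 2*a^4 - 6*a^3 - 8*a^2 - 7*a + 4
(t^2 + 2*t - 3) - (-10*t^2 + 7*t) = 11*t^2 - 5*t - 3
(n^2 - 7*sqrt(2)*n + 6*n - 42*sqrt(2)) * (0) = 0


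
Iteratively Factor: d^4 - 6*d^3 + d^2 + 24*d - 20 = (d + 2)*(d^3 - 8*d^2 + 17*d - 10) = (d - 1)*(d + 2)*(d^2 - 7*d + 10) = (d - 2)*(d - 1)*(d + 2)*(d - 5)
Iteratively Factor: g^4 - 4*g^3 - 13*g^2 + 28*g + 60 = (g + 2)*(g^3 - 6*g^2 - g + 30) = (g - 5)*(g + 2)*(g^2 - g - 6) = (g - 5)*(g + 2)^2*(g - 3)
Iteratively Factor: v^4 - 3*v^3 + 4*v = (v - 2)*(v^3 - v^2 - 2*v) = (v - 2)*(v + 1)*(v^2 - 2*v) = (v - 2)^2*(v + 1)*(v)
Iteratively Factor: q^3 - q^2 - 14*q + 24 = (q - 2)*(q^2 + q - 12) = (q - 3)*(q - 2)*(q + 4)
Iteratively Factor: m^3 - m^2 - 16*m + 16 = (m + 4)*(m^2 - 5*m + 4) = (m - 4)*(m + 4)*(m - 1)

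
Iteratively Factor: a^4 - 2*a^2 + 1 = (a - 1)*(a^3 + a^2 - a - 1) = (a - 1)*(a + 1)*(a^2 - 1) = (a - 1)^2*(a + 1)*(a + 1)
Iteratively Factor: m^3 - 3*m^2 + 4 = (m + 1)*(m^2 - 4*m + 4) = (m - 2)*(m + 1)*(m - 2)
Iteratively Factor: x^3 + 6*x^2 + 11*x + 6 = (x + 3)*(x^2 + 3*x + 2) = (x + 1)*(x + 3)*(x + 2)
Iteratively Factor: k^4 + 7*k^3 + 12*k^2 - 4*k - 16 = (k + 2)*(k^3 + 5*k^2 + 2*k - 8) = (k + 2)*(k + 4)*(k^2 + k - 2) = (k - 1)*(k + 2)*(k + 4)*(k + 2)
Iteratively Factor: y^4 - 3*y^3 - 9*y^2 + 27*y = (y - 3)*(y^3 - 9*y) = y*(y - 3)*(y^2 - 9) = y*(y - 3)*(y + 3)*(y - 3)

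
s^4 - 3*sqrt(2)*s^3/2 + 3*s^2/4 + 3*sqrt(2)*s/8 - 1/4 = (s - 1/2)*(s + 1/2)*(s - sqrt(2))*(s - sqrt(2)/2)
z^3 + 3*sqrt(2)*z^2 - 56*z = z*(z - 4*sqrt(2))*(z + 7*sqrt(2))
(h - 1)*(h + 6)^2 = h^3 + 11*h^2 + 24*h - 36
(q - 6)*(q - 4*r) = q^2 - 4*q*r - 6*q + 24*r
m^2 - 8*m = m*(m - 8)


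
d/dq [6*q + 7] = 6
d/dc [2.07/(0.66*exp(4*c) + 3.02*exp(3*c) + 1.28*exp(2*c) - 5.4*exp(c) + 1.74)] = (-5.4648*exp(3*c) - 18.7542*exp(2*c) - 5.2992*exp(c) + 11.178)*exp(c)/(0.66*exp(4*c) + 3.02*exp(3*c) + 1.28*exp(2*c) - 5.4*exp(c) + 1.74)^2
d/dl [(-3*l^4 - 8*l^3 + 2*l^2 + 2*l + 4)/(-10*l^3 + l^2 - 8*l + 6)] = 2*(15*l^6 - 3*l^5 + 42*l^4 + 48*l^3 - 21*l^2 + 8*l + 22)/(100*l^6 - 20*l^5 + 161*l^4 - 136*l^3 + 76*l^2 - 96*l + 36)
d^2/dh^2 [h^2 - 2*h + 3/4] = 2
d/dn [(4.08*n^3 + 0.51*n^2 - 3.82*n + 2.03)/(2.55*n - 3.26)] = (20.808*n^3 - 38.6019*n^2 - 3.3252*n + 7.2767)/(6.5025*n^2 - 16.626*n + 10.6276)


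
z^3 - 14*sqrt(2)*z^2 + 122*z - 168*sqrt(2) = (z - 7*sqrt(2))*(z - 4*sqrt(2))*(z - 3*sqrt(2))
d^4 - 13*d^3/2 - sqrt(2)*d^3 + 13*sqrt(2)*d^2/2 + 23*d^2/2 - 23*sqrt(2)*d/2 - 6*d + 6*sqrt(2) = (d - 4)*(d - 3/2)*(d - 1)*(d - sqrt(2))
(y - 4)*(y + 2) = y^2 - 2*y - 8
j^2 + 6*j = j*(j + 6)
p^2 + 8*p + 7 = (p + 1)*(p + 7)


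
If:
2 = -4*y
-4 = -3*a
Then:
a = 4/3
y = -1/2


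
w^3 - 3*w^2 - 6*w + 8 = (w - 4)*(w - 1)*(w + 2)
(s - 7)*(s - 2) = s^2 - 9*s + 14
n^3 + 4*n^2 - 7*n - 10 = (n - 2)*(n + 1)*(n + 5)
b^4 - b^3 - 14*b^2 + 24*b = b*(b - 3)*(b - 2)*(b + 4)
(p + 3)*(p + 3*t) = p^2 + 3*p*t + 3*p + 9*t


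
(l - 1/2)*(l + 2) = l^2 + 3*l/2 - 1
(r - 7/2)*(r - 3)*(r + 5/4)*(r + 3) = r^4 - 9*r^3/4 - 107*r^2/8 + 81*r/4 + 315/8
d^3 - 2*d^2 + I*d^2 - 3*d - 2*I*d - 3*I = (d - 3)*(d + 1)*(d + I)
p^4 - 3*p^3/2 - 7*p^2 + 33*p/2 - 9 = (p - 2)*(p - 3/2)*(p - 1)*(p + 3)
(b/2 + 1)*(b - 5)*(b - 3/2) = b^3/2 - 9*b^2/4 - 11*b/4 + 15/2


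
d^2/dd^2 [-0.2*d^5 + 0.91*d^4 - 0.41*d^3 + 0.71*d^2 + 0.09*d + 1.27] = -4.0*d^3 + 10.92*d^2 - 2.46*d + 1.42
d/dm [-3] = 0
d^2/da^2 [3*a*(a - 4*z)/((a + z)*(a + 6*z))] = 6*z*(-11*a^3 - 18*a^2*z + 72*a*z^2 + 204*z^3)/(a^6 + 21*a^5*z + 165*a^4*z^2 + 595*a^3*z^3 + 990*a^2*z^4 + 756*a*z^5 + 216*z^6)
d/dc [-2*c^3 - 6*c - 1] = -6*c^2 - 6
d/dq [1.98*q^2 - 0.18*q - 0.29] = 3.96*q - 0.18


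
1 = 1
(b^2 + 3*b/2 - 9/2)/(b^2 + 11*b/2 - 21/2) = (b + 3)/(b + 7)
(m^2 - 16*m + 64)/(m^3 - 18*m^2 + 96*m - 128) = 1/(m - 2)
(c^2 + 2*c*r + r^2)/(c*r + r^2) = (c + r)/r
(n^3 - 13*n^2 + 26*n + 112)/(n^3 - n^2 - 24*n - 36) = (n^2 - 15*n + 56)/(n^2 - 3*n - 18)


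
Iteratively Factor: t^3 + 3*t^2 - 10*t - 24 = (t + 2)*(t^2 + t - 12) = (t - 3)*(t + 2)*(t + 4)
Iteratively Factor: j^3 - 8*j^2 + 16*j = (j - 4)*(j^2 - 4*j) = (j - 4)^2*(j)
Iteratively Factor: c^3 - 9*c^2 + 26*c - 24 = (c - 2)*(c^2 - 7*c + 12) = (c - 4)*(c - 2)*(c - 3)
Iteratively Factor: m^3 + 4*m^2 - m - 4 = (m + 4)*(m^2 - 1) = (m + 1)*(m + 4)*(m - 1)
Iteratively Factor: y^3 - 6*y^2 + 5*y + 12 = (y - 4)*(y^2 - 2*y - 3) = (y - 4)*(y + 1)*(y - 3)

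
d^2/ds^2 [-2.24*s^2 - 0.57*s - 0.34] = -4.48000000000000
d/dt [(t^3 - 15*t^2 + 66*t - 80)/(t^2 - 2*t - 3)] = (t^4 - 4*t^3 - 45*t^2 + 250*t - 358)/(t^4 - 4*t^3 - 2*t^2 + 12*t + 9)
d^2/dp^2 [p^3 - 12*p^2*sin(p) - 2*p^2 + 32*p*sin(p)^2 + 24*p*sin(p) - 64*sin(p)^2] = 12*p^2*sin(p) - 24*p*sin(p) - 48*p*cos(p) + 64*p*cos(2*p) + 6*p - 24*sin(p) + 64*sin(2*p) + 48*cos(p) - 128*cos(2*p) - 4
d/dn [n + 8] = 1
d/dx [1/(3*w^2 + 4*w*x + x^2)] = 2*(-2*w - x)/(3*w^2 + 4*w*x + x^2)^2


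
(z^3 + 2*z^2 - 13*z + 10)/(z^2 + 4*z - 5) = z - 2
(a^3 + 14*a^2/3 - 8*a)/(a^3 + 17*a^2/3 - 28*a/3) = (a + 6)/(a + 7)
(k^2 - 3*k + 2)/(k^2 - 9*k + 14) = (k - 1)/(k - 7)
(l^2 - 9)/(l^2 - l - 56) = (9 - l^2)/(-l^2 + l + 56)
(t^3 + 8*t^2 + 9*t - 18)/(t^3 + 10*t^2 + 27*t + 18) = (t - 1)/(t + 1)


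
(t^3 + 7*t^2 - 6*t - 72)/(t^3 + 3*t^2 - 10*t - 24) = (t + 6)/(t + 2)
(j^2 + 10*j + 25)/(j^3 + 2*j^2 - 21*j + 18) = (j^2 + 10*j + 25)/(j^3 + 2*j^2 - 21*j + 18)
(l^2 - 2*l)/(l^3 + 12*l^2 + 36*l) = (l - 2)/(l^2 + 12*l + 36)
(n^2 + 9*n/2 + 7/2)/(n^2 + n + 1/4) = 2*(2*n^2 + 9*n + 7)/(4*n^2 + 4*n + 1)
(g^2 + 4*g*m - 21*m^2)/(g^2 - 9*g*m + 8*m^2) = (g^2 + 4*g*m - 21*m^2)/(g^2 - 9*g*m + 8*m^2)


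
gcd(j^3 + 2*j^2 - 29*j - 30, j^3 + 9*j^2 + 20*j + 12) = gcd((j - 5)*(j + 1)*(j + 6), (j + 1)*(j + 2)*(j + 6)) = j^2 + 7*j + 6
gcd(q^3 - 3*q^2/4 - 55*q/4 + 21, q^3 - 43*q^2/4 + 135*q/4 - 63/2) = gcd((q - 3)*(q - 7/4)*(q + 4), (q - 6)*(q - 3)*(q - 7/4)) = q^2 - 19*q/4 + 21/4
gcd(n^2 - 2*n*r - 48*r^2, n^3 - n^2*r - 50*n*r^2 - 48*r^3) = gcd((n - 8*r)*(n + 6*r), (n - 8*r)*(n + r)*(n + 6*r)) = -n^2 + 2*n*r + 48*r^2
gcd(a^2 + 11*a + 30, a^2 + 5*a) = a + 5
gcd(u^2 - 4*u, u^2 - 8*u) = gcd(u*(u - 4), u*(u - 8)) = u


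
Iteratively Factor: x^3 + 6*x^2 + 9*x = (x + 3)*(x^2 + 3*x) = x*(x + 3)*(x + 3)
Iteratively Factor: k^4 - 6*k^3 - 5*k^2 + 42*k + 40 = (k + 1)*(k^3 - 7*k^2 + 2*k + 40) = (k - 4)*(k + 1)*(k^2 - 3*k - 10) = (k - 5)*(k - 4)*(k + 1)*(k + 2)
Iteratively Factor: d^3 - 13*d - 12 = (d - 4)*(d^2 + 4*d + 3) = (d - 4)*(d + 3)*(d + 1)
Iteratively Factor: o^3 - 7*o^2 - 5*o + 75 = (o - 5)*(o^2 - 2*o - 15) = (o - 5)^2*(o + 3)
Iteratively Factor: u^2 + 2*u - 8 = (u - 2)*(u + 4)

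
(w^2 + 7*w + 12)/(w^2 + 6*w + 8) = (w + 3)/(w + 2)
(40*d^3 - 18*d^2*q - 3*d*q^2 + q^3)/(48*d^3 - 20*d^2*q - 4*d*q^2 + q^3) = (-5*d + q)/(-6*d + q)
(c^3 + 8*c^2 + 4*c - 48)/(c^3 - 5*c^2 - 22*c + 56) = (c + 6)/(c - 7)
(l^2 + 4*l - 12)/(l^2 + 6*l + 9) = (l^2 + 4*l - 12)/(l^2 + 6*l + 9)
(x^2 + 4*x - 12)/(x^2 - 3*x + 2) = (x + 6)/(x - 1)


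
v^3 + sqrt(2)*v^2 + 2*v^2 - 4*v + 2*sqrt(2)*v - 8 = (v + 2)*(v - sqrt(2))*(v + 2*sqrt(2))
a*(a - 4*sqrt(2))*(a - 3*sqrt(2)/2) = a^3 - 11*sqrt(2)*a^2/2 + 12*a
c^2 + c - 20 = (c - 4)*(c + 5)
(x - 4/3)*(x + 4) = x^2 + 8*x/3 - 16/3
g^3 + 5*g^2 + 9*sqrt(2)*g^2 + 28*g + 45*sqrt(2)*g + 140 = (g + 5)*(g + 2*sqrt(2))*(g + 7*sqrt(2))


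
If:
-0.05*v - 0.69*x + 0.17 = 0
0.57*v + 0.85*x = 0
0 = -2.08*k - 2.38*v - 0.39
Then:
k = 0.28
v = -0.41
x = 0.28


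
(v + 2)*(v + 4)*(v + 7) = v^3 + 13*v^2 + 50*v + 56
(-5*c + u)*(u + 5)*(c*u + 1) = -5*c^2*u^2 - 25*c^2*u + c*u^3 + 5*c*u^2 - 5*c*u - 25*c + u^2 + 5*u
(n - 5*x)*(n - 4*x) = n^2 - 9*n*x + 20*x^2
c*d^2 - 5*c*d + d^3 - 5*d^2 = d*(c + d)*(d - 5)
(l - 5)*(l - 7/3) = l^2 - 22*l/3 + 35/3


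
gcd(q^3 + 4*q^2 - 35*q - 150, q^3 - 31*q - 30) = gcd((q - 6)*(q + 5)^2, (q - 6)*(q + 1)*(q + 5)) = q^2 - q - 30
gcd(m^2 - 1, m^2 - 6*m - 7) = m + 1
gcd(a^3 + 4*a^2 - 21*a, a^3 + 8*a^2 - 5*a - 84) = a^2 + 4*a - 21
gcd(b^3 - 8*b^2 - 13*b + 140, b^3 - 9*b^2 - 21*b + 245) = b - 7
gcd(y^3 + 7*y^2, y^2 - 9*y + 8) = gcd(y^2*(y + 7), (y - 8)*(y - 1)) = 1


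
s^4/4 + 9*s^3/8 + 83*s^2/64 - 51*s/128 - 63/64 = (s/4 + 1/2)*(s - 3/4)*(s + 3/2)*(s + 7/4)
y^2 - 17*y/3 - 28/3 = (y - 7)*(y + 4/3)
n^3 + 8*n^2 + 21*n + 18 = (n + 2)*(n + 3)^2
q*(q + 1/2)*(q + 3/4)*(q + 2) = q^4 + 13*q^3/4 + 23*q^2/8 + 3*q/4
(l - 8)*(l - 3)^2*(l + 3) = l^4 - 11*l^3 + 15*l^2 + 99*l - 216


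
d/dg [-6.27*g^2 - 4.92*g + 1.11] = -12.54*g - 4.92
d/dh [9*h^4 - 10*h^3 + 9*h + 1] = 36*h^3 - 30*h^2 + 9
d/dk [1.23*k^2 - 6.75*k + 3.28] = 2.46*k - 6.75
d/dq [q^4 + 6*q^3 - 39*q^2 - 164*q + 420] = 4*q^3 + 18*q^2 - 78*q - 164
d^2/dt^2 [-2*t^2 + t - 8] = -4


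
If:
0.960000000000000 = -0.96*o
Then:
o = -1.00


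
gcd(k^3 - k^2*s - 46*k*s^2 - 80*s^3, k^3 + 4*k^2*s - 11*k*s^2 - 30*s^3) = k^2 + 7*k*s + 10*s^2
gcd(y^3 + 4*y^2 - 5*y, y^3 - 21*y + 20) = y^2 + 4*y - 5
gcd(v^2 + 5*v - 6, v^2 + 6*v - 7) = v - 1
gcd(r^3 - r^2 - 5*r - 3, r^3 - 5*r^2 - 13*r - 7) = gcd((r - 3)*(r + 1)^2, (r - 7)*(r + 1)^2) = r^2 + 2*r + 1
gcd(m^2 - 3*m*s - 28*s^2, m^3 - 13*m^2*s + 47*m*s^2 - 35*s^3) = -m + 7*s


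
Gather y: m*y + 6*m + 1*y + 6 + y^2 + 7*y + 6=6*m + y^2 + y*(m + 8) + 12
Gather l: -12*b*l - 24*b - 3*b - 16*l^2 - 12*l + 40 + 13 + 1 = -27*b - 16*l^2 + l*(-12*b - 12) + 54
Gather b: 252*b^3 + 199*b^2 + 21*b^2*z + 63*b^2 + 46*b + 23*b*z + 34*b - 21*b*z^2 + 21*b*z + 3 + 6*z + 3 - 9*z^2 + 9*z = 252*b^3 + b^2*(21*z + 262) + b*(-21*z^2 + 44*z + 80) - 9*z^2 + 15*z + 6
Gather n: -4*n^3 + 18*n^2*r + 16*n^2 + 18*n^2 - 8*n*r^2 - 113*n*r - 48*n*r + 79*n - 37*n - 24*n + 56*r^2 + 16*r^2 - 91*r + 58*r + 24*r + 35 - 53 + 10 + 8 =-4*n^3 + n^2*(18*r + 34) + n*(-8*r^2 - 161*r + 18) + 72*r^2 - 9*r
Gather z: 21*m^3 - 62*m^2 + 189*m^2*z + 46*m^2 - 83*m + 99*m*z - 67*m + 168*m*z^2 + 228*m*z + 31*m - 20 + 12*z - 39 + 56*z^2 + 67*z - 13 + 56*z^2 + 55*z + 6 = 21*m^3 - 16*m^2 - 119*m + z^2*(168*m + 112) + z*(189*m^2 + 327*m + 134) - 66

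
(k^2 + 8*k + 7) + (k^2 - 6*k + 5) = 2*k^2 + 2*k + 12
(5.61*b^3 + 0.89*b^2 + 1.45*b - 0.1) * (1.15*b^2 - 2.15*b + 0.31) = 6.4515*b^5 - 11.038*b^4 + 1.4931*b^3 - 2.9566*b^2 + 0.6645*b - 0.031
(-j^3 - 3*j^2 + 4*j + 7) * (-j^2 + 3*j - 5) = j^5 - 8*j^3 + 20*j^2 + j - 35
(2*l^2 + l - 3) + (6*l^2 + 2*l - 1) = 8*l^2 + 3*l - 4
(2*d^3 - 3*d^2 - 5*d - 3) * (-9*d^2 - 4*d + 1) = -18*d^5 + 19*d^4 + 59*d^3 + 44*d^2 + 7*d - 3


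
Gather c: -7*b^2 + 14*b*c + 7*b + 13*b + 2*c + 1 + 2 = -7*b^2 + 20*b + c*(14*b + 2) + 3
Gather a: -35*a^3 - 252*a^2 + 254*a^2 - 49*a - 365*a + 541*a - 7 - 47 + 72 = -35*a^3 + 2*a^2 + 127*a + 18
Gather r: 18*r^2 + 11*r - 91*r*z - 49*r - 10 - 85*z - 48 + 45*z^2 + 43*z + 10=18*r^2 + r*(-91*z - 38) + 45*z^2 - 42*z - 48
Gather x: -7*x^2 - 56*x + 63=-7*x^2 - 56*x + 63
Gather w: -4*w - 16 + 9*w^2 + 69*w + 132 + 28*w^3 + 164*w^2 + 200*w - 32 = 28*w^3 + 173*w^2 + 265*w + 84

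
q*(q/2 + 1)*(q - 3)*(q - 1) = q^4/2 - q^3 - 5*q^2/2 + 3*q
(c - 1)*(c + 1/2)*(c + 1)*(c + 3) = c^4 + 7*c^3/2 + c^2/2 - 7*c/2 - 3/2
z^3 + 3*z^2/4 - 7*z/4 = z*(z - 1)*(z + 7/4)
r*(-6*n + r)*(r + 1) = -6*n*r^2 - 6*n*r + r^3 + r^2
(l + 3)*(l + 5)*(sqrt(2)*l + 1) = sqrt(2)*l^3 + l^2 + 8*sqrt(2)*l^2 + 8*l + 15*sqrt(2)*l + 15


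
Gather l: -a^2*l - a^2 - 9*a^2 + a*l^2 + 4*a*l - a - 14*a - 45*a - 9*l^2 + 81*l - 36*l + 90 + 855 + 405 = -10*a^2 - 60*a + l^2*(a - 9) + l*(-a^2 + 4*a + 45) + 1350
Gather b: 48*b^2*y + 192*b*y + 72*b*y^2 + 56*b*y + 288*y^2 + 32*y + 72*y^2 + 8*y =48*b^2*y + b*(72*y^2 + 248*y) + 360*y^2 + 40*y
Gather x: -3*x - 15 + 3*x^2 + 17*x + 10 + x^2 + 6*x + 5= 4*x^2 + 20*x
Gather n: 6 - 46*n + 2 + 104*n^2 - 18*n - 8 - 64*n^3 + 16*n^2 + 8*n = -64*n^3 + 120*n^2 - 56*n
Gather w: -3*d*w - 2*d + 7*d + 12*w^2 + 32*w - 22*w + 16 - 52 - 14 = 5*d + 12*w^2 + w*(10 - 3*d) - 50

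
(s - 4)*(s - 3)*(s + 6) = s^3 - s^2 - 30*s + 72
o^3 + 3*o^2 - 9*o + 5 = (o - 1)^2*(o + 5)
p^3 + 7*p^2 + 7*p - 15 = (p - 1)*(p + 3)*(p + 5)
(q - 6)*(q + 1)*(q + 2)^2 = q^4 - q^3 - 22*q^2 - 44*q - 24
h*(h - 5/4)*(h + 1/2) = h^3 - 3*h^2/4 - 5*h/8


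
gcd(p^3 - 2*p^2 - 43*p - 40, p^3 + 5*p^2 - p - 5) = p^2 + 6*p + 5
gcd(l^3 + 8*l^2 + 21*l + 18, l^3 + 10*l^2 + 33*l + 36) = l^2 + 6*l + 9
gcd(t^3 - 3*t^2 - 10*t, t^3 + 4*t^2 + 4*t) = t^2 + 2*t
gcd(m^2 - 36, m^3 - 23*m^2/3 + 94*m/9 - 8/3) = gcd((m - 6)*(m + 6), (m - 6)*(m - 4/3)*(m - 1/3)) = m - 6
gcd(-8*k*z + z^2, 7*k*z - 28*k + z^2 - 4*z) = 1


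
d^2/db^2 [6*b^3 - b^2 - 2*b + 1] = 36*b - 2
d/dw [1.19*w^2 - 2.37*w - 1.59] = 2.38*w - 2.37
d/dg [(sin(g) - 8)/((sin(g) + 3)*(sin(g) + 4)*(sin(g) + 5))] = 2*(-sin(g)^3 + 6*sin(g)^2 + 96*sin(g) + 218)*cos(g)/((sin(g) + 3)^2*(sin(g) + 4)^2*(sin(g) + 5)^2)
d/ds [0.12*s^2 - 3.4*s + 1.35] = 0.24*s - 3.4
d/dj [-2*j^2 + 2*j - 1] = 2 - 4*j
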